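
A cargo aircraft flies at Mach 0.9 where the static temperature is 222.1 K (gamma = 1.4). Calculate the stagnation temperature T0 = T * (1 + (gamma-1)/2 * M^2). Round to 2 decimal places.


Step 1: (gamma-1)/2 = 0.2
Step 2: M^2 = 0.81
Step 3: 1 + 0.2 * 0.81 = 1.162
Step 4: T0 = 222.1 * 1.162 = 258.08 K

258.08


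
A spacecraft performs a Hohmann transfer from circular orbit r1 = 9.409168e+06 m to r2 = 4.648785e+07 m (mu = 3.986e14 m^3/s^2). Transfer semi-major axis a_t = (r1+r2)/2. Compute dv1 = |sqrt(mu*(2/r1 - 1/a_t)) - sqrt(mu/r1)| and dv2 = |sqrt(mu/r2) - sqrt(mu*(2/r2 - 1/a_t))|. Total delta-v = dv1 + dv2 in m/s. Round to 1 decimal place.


Step 1: Transfer semi-major axis a_t = (9.409168e+06 + 4.648785e+07) / 2 = 2.794851e+07 m
Step 2: v1 (circular at r1) = sqrt(mu/r1) = 6508.68 m/s
Step 3: v_t1 = sqrt(mu*(2/r1 - 1/a_t)) = 8394.28 m/s
Step 4: dv1 = |8394.28 - 6508.68| = 1885.6 m/s
Step 5: v2 (circular at r2) = 2928.19 m/s, v_t2 = 1699.01 m/s
Step 6: dv2 = |2928.19 - 1699.01| = 1229.18 m/s
Step 7: Total delta-v = 1885.6 + 1229.18 = 3114.8 m/s

3114.8


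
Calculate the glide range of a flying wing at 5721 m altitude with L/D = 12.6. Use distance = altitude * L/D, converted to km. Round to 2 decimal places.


Step 1: Glide distance = altitude * L/D = 5721 * 12.6 = 72084.6 m
Step 2: Convert to km: 72084.6 / 1000 = 72.08 km

72.08


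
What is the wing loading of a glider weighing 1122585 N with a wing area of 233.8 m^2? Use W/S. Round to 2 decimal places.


Step 1: Wing loading = W / S = 1122585 / 233.8
Step 2: Wing loading = 4801.48 N/m^2

4801.48


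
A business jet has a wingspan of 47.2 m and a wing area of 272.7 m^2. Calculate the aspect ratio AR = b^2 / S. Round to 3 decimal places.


Step 1: b^2 = 47.2^2 = 2227.84
Step 2: AR = 2227.84 / 272.7 = 8.170

8.170


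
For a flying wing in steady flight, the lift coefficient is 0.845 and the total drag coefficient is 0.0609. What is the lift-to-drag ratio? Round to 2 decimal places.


Step 1: L/D = CL / CD = 0.845 / 0.0609
Step 2: L/D = 13.88

13.88


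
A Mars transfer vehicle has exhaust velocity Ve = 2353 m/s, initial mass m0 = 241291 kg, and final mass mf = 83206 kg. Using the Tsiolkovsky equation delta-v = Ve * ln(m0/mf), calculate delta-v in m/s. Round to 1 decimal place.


Step 1: Mass ratio m0/mf = 241291 / 83206 = 2.899923
Step 2: ln(2.899923) = 1.064684
Step 3: delta-v = 2353 * 1.064684 = 2505.2 m/s

2505.2


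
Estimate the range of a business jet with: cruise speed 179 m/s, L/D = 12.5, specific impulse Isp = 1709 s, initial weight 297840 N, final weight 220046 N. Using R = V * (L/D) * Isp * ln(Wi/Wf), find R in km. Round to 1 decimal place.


Step 1: Coefficient = V * (L/D) * Isp = 179 * 12.5 * 1709 = 3823887.5 m
Step 2: Wi/Wf = 297840 / 220046 = 1.353535
Step 3: ln(1.353535) = 0.30272
Step 4: R = 3823887.5 * 0.30272 = 1157566.5 m = 1157.6 km

1157.6


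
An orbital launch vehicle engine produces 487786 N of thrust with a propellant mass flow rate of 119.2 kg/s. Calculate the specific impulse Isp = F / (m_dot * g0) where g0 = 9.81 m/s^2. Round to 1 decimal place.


Step 1: m_dot * g0 = 119.2 * 9.81 = 1169.35
Step 2: Isp = 487786 / 1169.35 = 417.1 s

417.1


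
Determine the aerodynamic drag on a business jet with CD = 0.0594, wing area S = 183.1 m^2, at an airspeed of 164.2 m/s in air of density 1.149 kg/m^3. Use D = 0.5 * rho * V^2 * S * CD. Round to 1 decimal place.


Step 1: Dynamic pressure q = 0.5 * 1.149 * 164.2^2 = 15489.4622 Pa
Step 2: Drag D = q * S * CD = 15489.4622 * 183.1 * 0.0594
Step 3: D = 168465.6 N

168465.6


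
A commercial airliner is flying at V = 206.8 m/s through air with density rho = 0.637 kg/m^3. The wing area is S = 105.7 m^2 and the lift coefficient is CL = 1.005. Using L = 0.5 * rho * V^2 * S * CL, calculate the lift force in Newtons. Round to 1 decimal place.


Step 1: Calculate dynamic pressure q = 0.5 * 0.637 * 206.8^2 = 0.5 * 0.637 * 42766.24 = 13621.0474 Pa
Step 2: Multiply by wing area and lift coefficient: L = 13621.0474 * 105.7 * 1.005
Step 3: L = 1439744.7144 * 1.005 = 1446943.4 N

1446943.4


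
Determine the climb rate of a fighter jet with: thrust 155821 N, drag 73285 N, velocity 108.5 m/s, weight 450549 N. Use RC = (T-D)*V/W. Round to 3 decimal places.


Step 1: Excess thrust = T - D = 155821 - 73285 = 82536 N
Step 2: Excess power = 82536 * 108.5 = 8955156.0 W
Step 3: RC = 8955156.0 / 450549 = 19.876 m/s

19.876


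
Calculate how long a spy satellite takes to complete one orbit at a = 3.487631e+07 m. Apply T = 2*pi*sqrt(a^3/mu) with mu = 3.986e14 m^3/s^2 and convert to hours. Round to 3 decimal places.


Step 1: a^3 / mu = 4.242204e+22 / 3.986e14 = 1.064276e+08
Step 2: sqrt(1.064276e+08) = 10316.3756 s
Step 3: T = 2*pi * 10316.3756 = 64819.7 s
Step 4: T in hours = 64819.7 / 3600 = 18.005 hours

18.005


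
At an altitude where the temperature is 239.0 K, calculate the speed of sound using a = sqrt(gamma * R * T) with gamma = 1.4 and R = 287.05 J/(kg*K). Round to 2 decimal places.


Step 1: gamma * R * T = 1.4 * 287.05 * 239.0 = 96046.93
Step 2: a = sqrt(96046.93) = 309.91 m/s

309.91


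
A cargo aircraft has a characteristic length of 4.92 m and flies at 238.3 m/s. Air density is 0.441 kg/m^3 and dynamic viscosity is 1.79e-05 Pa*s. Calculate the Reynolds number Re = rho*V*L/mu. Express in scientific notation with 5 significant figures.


Step 1: Numerator = rho * V * L = 0.441 * 238.3 * 4.92 = 517.044276
Step 2: Re = 517.044276 / 1.79e-05
Step 3: Re = 2.8885e+07

2.8885e+07


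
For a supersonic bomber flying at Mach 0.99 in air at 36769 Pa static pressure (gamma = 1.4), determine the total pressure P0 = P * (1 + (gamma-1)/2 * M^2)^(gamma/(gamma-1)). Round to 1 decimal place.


Step 1: (gamma-1)/2 * M^2 = 0.2 * 0.9801 = 0.19602
Step 2: 1 + 0.19602 = 1.19602
Step 3: Exponent gamma/(gamma-1) = 3.5
Step 4: P0 = 36769 * 1.19602^3.5 = 68796.5 Pa

68796.5


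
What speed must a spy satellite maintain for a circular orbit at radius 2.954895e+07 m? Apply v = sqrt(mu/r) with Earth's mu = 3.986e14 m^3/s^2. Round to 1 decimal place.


Step 1: mu / r = 3.986e14 / 2.954895e+07 = 13489481.0137
Step 2: v = sqrt(13489481.0137) = 3672.8 m/s

3672.8


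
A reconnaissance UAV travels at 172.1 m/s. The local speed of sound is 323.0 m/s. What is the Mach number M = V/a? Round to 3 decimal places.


Step 1: M = V / a = 172.1 / 323.0
Step 2: M = 0.533

0.533


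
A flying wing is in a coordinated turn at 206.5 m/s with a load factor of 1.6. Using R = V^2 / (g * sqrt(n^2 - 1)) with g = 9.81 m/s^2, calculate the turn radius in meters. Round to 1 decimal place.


Step 1: V^2 = 206.5^2 = 42642.25
Step 2: n^2 - 1 = 1.6^2 - 1 = 1.56
Step 3: sqrt(1.56) = 1.249
Step 4: R = 42642.25 / (9.81 * 1.249) = 3480.2 m

3480.2


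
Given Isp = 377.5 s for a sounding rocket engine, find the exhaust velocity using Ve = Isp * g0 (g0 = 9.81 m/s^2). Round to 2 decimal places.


Step 1: Ve = Isp * g0 = 377.5 * 9.81
Step 2: Ve = 3703.28 m/s

3703.28


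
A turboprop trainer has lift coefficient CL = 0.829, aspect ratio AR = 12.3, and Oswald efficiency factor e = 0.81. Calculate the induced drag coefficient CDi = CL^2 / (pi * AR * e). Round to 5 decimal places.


Step 1: CL^2 = 0.829^2 = 0.687241
Step 2: pi * AR * e = 3.14159 * 12.3 * 0.81 = 31.299688
Step 3: CDi = 0.687241 / 31.299688 = 0.02196

0.02196


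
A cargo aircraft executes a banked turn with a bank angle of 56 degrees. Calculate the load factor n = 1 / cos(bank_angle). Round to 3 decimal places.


Step 1: Convert 56 degrees to radians = 0.977384
Step 2: cos(56 deg) = 0.559193
Step 3: n = 1 / 0.559193 = 1.788

1.788


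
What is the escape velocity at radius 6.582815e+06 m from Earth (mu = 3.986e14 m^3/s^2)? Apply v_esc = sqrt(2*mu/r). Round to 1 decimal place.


Step 1: 2*mu/r = 2 * 3.986e14 / 6.582815e+06 = 121103205.8473
Step 2: v_esc = sqrt(121103205.8473) = 11004.7 m/s

11004.7


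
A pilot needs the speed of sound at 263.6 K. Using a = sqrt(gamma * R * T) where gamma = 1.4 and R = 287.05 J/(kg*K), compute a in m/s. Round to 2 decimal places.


Step 1: gamma * R * T = 1.4 * 287.05 * 263.6 = 105932.932
Step 2: a = sqrt(105932.932) = 325.47 m/s

325.47


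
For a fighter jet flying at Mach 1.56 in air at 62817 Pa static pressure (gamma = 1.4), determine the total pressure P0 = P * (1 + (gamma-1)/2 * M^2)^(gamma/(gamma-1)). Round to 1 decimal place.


Step 1: (gamma-1)/2 * M^2 = 0.2 * 2.4336 = 0.48672
Step 2: 1 + 0.48672 = 1.48672
Step 3: Exponent gamma/(gamma-1) = 3.5
Step 4: P0 = 62817 * 1.48672^3.5 = 251697.8 Pa

251697.8


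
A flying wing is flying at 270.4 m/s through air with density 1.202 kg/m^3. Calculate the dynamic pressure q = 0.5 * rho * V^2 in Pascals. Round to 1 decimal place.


Step 1: V^2 = 270.4^2 = 73116.16
Step 2: q = 0.5 * 1.202 * 73116.16
Step 3: q = 43942.8 Pa

43942.8


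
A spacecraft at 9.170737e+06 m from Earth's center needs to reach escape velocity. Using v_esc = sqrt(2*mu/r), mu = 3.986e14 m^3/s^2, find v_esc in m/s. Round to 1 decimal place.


Step 1: 2*mu/r = 2 * 3.986e14 / 9.170737e+06 = 86928673.2353
Step 2: v_esc = sqrt(86928673.2353) = 9323.6 m/s

9323.6


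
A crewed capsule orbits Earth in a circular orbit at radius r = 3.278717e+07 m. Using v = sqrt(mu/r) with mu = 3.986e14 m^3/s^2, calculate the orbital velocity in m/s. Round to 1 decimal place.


Step 1: mu / r = 3.986e14 / 3.278717e+07 = 12157194.4148
Step 2: v = sqrt(12157194.4148) = 3486.7 m/s

3486.7


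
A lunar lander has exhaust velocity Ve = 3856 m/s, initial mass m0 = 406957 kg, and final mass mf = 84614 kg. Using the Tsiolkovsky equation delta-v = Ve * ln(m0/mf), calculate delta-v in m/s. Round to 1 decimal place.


Step 1: Mass ratio m0/mf = 406957 / 84614 = 4.809571
Step 2: ln(4.809571) = 1.570608
Step 3: delta-v = 3856 * 1.570608 = 6056.3 m/s

6056.3


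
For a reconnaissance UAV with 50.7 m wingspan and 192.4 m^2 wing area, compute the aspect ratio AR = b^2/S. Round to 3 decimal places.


Step 1: b^2 = 50.7^2 = 2570.49
Step 2: AR = 2570.49 / 192.4 = 13.360

13.360


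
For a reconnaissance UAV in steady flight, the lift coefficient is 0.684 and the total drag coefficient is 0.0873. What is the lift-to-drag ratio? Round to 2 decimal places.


Step 1: L/D = CL / CD = 0.684 / 0.0873
Step 2: L/D = 7.84

7.84


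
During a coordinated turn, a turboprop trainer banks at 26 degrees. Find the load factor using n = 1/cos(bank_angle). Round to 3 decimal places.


Step 1: Convert 26 degrees to radians = 0.453786
Step 2: cos(26 deg) = 0.898794
Step 3: n = 1 / 0.898794 = 1.113

1.113


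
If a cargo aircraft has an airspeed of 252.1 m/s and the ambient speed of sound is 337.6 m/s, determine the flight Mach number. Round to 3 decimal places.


Step 1: M = V / a = 252.1 / 337.6
Step 2: M = 0.747

0.747


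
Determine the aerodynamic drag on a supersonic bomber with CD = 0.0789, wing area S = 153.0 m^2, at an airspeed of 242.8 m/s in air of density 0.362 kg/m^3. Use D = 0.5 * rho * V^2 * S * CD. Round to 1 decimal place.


Step 1: Dynamic pressure q = 0.5 * 0.362 * 242.8^2 = 10670.283 Pa
Step 2: Drag D = q * S * CD = 10670.283 * 153.0 * 0.0789
Step 3: D = 128808.5 N

128808.5


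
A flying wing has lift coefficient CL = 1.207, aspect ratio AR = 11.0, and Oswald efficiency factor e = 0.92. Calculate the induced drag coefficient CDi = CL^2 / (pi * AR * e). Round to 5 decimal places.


Step 1: CL^2 = 1.207^2 = 1.456849
Step 2: pi * AR * e = 3.14159 * 11.0 * 0.92 = 31.792918
Step 3: CDi = 1.456849 / 31.792918 = 0.04582

0.04582


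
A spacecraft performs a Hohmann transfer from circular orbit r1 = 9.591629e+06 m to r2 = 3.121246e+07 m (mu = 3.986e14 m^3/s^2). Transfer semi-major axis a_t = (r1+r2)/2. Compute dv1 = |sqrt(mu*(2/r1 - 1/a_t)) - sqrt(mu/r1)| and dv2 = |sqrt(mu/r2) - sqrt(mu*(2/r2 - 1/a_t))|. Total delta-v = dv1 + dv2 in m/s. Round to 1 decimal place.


Step 1: Transfer semi-major axis a_t = (9.591629e+06 + 3.121246e+07) / 2 = 2.040204e+07 m
Step 2: v1 (circular at r1) = sqrt(mu/r1) = 6446.48 m/s
Step 3: v_t1 = sqrt(mu*(2/r1 - 1/a_t)) = 7973.51 m/s
Step 4: dv1 = |7973.51 - 6446.48| = 1527.03 m/s
Step 5: v2 (circular at r2) = 3573.59 m/s, v_t2 = 2450.27 m/s
Step 6: dv2 = |3573.59 - 2450.27| = 1123.32 m/s
Step 7: Total delta-v = 1527.03 + 1123.32 = 2650.4 m/s

2650.4


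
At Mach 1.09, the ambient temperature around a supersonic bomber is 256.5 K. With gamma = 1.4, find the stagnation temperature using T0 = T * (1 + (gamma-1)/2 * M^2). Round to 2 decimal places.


Step 1: (gamma-1)/2 = 0.2
Step 2: M^2 = 1.1881
Step 3: 1 + 0.2 * 1.1881 = 1.23762
Step 4: T0 = 256.5 * 1.23762 = 317.45 K

317.45


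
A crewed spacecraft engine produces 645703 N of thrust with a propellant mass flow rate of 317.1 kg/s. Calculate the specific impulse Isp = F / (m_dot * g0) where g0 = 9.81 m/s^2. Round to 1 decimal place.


Step 1: m_dot * g0 = 317.1 * 9.81 = 3110.75
Step 2: Isp = 645703 / 3110.75 = 207.6 s

207.6


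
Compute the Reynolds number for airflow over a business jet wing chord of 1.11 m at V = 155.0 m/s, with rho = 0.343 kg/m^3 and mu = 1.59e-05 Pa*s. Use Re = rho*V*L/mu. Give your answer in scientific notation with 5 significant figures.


Step 1: Numerator = rho * V * L = 0.343 * 155.0 * 1.11 = 59.01315
Step 2: Re = 59.01315 / 1.59e-05
Step 3: Re = 3.7115e+06

3.7115e+06


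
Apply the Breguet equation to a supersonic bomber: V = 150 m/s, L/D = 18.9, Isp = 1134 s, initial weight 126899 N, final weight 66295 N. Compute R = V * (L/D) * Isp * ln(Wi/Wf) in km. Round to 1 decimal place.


Step 1: Coefficient = V * (L/D) * Isp = 150 * 18.9 * 1134 = 3214890.0 m
Step 2: Wi/Wf = 126899 / 66295 = 1.914156
Step 3: ln(1.914156) = 0.649277
Step 4: R = 3214890.0 * 0.649277 = 2087354.2 m = 2087.4 km

2087.4


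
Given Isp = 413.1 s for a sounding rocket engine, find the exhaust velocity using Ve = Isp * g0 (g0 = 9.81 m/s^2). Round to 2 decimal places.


Step 1: Ve = Isp * g0 = 413.1 * 9.81
Step 2: Ve = 4052.51 m/s

4052.51


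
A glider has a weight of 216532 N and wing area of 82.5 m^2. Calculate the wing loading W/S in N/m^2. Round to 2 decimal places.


Step 1: Wing loading = W / S = 216532 / 82.5
Step 2: Wing loading = 2624.63 N/m^2

2624.63


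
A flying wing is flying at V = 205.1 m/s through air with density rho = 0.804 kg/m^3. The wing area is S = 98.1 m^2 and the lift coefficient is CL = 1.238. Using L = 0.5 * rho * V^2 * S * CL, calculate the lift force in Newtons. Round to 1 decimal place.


Step 1: Calculate dynamic pressure q = 0.5 * 0.804 * 205.1^2 = 0.5 * 0.804 * 42066.01 = 16910.536 Pa
Step 2: Multiply by wing area and lift coefficient: L = 16910.536 * 98.1 * 1.238
Step 3: L = 1658923.5836 * 1.238 = 2053747.4 N

2053747.4


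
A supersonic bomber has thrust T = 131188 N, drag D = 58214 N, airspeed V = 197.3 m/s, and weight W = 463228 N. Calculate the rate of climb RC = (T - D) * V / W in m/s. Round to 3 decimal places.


Step 1: Excess thrust = T - D = 131188 - 58214 = 72974 N
Step 2: Excess power = 72974 * 197.3 = 14397770.2 W
Step 3: RC = 14397770.2 / 463228 = 31.081 m/s

31.081


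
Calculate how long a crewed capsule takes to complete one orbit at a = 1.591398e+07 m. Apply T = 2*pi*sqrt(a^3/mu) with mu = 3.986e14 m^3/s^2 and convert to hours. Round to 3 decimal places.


Step 1: a^3 / mu = 4.030291e+21 / 3.986e14 = 1.011112e+07
Step 2: sqrt(1.011112e+07) = 3179.7982 s
Step 3: T = 2*pi * 3179.7982 = 19979.26 s
Step 4: T in hours = 19979.26 / 3600 = 5.550 hours

5.550


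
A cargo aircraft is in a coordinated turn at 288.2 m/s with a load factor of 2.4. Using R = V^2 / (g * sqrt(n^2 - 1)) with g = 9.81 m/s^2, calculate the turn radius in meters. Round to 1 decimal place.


Step 1: V^2 = 288.2^2 = 83059.24
Step 2: n^2 - 1 = 2.4^2 - 1 = 4.76
Step 3: sqrt(4.76) = 2.181742
Step 4: R = 83059.24 / (9.81 * 2.181742) = 3880.7 m

3880.7


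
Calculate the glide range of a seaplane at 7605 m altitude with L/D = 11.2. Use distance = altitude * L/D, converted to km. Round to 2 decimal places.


Step 1: Glide distance = altitude * L/D = 7605 * 11.2 = 85176.0 m
Step 2: Convert to km: 85176.0 / 1000 = 85.18 km

85.18


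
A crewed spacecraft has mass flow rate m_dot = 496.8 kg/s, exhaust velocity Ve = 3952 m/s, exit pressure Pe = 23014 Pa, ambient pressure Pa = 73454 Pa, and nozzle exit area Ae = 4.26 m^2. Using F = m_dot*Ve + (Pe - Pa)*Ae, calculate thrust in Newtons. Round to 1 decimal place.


Step 1: Momentum thrust = m_dot * Ve = 496.8 * 3952 = 1963353.6 N
Step 2: Pressure thrust = (Pe - Pa) * Ae = (23014 - 73454) * 4.26 = -214874.40 N
Step 3: Total thrust F = 1963353.6 + -214874.40 = 1748479.2 N

1748479.2


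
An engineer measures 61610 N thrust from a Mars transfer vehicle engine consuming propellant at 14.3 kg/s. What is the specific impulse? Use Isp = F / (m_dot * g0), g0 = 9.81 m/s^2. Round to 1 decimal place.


Step 1: m_dot * g0 = 14.3 * 9.81 = 140.28
Step 2: Isp = 61610 / 140.28 = 439.2 s

439.2


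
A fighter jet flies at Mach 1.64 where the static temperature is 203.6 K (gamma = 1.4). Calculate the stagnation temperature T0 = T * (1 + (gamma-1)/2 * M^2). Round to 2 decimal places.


Step 1: (gamma-1)/2 = 0.2
Step 2: M^2 = 2.6896
Step 3: 1 + 0.2 * 2.6896 = 1.53792
Step 4: T0 = 203.6 * 1.53792 = 313.12 K

313.12


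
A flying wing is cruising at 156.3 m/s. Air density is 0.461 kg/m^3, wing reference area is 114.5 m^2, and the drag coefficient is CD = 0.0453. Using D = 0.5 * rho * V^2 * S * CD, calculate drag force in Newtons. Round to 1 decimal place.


Step 1: Dynamic pressure q = 0.5 * 0.461 * 156.3^2 = 5631.0435 Pa
Step 2: Drag D = q * S * CD = 5631.0435 * 114.5 * 0.0453
Step 3: D = 29207.4 N

29207.4


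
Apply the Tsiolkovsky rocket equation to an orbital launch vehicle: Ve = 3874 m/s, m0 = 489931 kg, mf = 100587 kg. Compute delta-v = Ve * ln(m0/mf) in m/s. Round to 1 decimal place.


Step 1: Mass ratio m0/mf = 489931 / 100587 = 4.870719
Step 2: ln(4.870719) = 1.583242
Step 3: delta-v = 3874 * 1.583242 = 6133.5 m/s

6133.5


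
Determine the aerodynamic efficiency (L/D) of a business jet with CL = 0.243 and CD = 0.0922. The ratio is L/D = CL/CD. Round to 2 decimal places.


Step 1: L/D = CL / CD = 0.243 / 0.0922
Step 2: L/D = 2.64

2.64


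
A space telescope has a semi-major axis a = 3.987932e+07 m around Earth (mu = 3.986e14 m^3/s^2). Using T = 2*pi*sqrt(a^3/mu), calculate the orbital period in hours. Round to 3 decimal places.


Step 1: a^3 / mu = 6.342248e+22 / 3.986e14 = 1.591131e+08
Step 2: sqrt(1.591131e+08) = 12614.0041 s
Step 3: T = 2*pi * 12614.0041 = 79256.13 s
Step 4: T in hours = 79256.13 / 3600 = 22.016 hours

22.016


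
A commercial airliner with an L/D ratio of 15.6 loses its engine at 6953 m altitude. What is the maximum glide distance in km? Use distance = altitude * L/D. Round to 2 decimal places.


Step 1: Glide distance = altitude * L/D = 6953 * 15.6 = 108466.8 m
Step 2: Convert to km: 108466.8 / 1000 = 108.47 km

108.47


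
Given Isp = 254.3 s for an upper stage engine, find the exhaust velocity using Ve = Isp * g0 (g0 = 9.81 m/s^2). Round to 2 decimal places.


Step 1: Ve = Isp * g0 = 254.3 * 9.81
Step 2: Ve = 2494.68 m/s

2494.68


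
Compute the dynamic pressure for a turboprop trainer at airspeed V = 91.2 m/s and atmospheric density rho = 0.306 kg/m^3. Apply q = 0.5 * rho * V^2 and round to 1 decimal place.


Step 1: V^2 = 91.2^2 = 8317.44
Step 2: q = 0.5 * 0.306 * 8317.44
Step 3: q = 1272.6 Pa

1272.6


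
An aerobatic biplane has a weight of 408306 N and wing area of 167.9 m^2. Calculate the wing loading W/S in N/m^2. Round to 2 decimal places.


Step 1: Wing loading = W / S = 408306 / 167.9
Step 2: Wing loading = 2431.84 N/m^2

2431.84


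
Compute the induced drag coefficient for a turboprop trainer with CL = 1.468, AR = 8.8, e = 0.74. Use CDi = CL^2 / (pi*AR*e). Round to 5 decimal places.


Step 1: CL^2 = 1.468^2 = 2.155024
Step 2: pi * AR * e = 3.14159 * 8.8 * 0.74 = 20.458051
Step 3: CDi = 2.155024 / 20.458051 = 0.10534

0.10534


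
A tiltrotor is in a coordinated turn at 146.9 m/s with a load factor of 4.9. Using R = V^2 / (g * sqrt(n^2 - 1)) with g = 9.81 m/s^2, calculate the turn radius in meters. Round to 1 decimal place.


Step 1: V^2 = 146.9^2 = 21579.61
Step 2: n^2 - 1 = 4.9^2 - 1 = 23.01
Step 3: sqrt(23.01) = 4.796874
Step 4: R = 21579.61 / (9.81 * 4.796874) = 458.6 m

458.6


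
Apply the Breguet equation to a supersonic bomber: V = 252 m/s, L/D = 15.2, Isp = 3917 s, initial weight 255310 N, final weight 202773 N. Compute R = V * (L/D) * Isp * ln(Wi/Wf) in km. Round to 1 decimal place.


Step 1: Coefficient = V * (L/D) * Isp = 252 * 15.2 * 3917 = 15003676.8 m
Step 2: Wi/Wf = 255310 / 202773 = 1.259093
Step 3: ln(1.259093) = 0.230391
Step 4: R = 15003676.8 * 0.230391 = 3456717.6 m = 3456.7 km

3456.7


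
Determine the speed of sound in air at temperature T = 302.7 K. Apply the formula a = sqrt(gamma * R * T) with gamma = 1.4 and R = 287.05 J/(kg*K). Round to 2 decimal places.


Step 1: gamma * R * T = 1.4 * 287.05 * 302.7 = 121646.049
Step 2: a = sqrt(121646.049) = 348.78 m/s

348.78


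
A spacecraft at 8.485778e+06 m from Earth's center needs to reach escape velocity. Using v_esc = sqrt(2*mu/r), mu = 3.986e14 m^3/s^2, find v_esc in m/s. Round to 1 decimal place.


Step 1: 2*mu/r = 2 * 3.986e14 / 8.485778e+06 = 93945422.5647
Step 2: v_esc = sqrt(93945422.5647) = 9692.5 m/s

9692.5


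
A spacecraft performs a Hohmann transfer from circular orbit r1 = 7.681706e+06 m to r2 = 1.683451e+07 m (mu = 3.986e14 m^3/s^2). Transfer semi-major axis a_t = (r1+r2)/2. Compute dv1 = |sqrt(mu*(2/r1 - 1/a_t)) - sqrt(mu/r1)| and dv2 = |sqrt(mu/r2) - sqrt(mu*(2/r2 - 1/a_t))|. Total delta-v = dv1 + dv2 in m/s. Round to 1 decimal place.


Step 1: Transfer semi-major axis a_t = (7.681706e+06 + 1.683451e+07) / 2 = 1.225811e+07 m
Step 2: v1 (circular at r1) = sqrt(mu/r1) = 7203.44 m/s
Step 3: v_t1 = sqrt(mu*(2/r1 - 1/a_t)) = 8441.67 m/s
Step 4: dv1 = |8441.67 - 7203.44| = 1238.23 m/s
Step 5: v2 (circular at r2) = 4865.96 m/s, v_t2 = 3851.99 m/s
Step 6: dv2 = |4865.96 - 3851.99| = 1013.97 m/s
Step 7: Total delta-v = 1238.23 + 1013.97 = 2252.2 m/s

2252.2


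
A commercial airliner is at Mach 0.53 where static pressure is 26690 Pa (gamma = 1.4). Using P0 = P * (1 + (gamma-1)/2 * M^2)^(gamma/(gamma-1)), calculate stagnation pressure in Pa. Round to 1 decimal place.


Step 1: (gamma-1)/2 * M^2 = 0.2 * 0.2809 = 0.05618
Step 2: 1 + 0.05618 = 1.05618
Step 3: Exponent gamma/(gamma-1) = 3.5
Step 4: P0 = 26690 * 1.05618^3.5 = 32317.0 Pa

32317.0


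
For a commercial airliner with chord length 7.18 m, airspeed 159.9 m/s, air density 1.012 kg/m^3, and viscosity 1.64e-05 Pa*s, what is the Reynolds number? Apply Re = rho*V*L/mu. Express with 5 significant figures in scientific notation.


Step 1: Numerator = rho * V * L = 1.012 * 159.9 * 7.18 = 1161.858984
Step 2: Re = 1161.858984 / 1.64e-05
Step 3: Re = 7.0845e+07

7.0845e+07


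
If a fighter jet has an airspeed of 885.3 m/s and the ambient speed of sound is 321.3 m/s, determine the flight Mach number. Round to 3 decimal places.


Step 1: M = V / a = 885.3 / 321.3
Step 2: M = 2.755

2.755


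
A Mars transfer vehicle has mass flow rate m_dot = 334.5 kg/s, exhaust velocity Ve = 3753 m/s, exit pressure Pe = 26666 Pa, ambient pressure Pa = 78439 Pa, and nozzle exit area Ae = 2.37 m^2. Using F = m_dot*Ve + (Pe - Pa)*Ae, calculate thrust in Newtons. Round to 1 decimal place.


Step 1: Momentum thrust = m_dot * Ve = 334.5 * 3753 = 1255378.5 N
Step 2: Pressure thrust = (Pe - Pa) * Ae = (26666 - 78439) * 2.37 = -122702.01 N
Step 3: Total thrust F = 1255378.5 + -122702.01 = 1132676.5 N

1132676.5


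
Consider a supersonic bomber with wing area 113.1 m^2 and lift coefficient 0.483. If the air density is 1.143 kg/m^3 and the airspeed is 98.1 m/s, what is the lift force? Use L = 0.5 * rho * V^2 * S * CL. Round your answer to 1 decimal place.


Step 1: Calculate dynamic pressure q = 0.5 * 1.143 * 98.1^2 = 0.5 * 1.143 * 9623.61 = 5499.8931 Pa
Step 2: Multiply by wing area and lift coefficient: L = 5499.8931 * 113.1 * 0.483
Step 3: L = 622037.9113 * 0.483 = 300444.3 N

300444.3


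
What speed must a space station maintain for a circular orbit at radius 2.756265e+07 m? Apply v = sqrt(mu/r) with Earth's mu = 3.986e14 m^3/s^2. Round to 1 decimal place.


Step 1: mu / r = 3.986e14 / 2.756265e+07 = 14461599.302
Step 2: v = sqrt(14461599.302) = 3802.8 m/s

3802.8


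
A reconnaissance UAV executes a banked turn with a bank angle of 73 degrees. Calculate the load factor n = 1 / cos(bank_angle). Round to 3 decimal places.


Step 1: Convert 73 degrees to radians = 1.27409
Step 2: cos(73 deg) = 0.292372
Step 3: n = 1 / 0.292372 = 3.420

3.420


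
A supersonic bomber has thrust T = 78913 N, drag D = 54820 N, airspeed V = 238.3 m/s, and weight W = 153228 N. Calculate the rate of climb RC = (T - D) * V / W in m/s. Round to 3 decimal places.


Step 1: Excess thrust = T - D = 78913 - 54820 = 24093 N
Step 2: Excess power = 24093 * 238.3 = 5741361.9 W
Step 3: RC = 5741361.9 / 153228 = 37.469 m/s

37.469


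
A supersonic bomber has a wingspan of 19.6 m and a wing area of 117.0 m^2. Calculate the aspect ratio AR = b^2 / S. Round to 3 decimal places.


Step 1: b^2 = 19.6^2 = 384.16
Step 2: AR = 384.16 / 117.0 = 3.283

3.283


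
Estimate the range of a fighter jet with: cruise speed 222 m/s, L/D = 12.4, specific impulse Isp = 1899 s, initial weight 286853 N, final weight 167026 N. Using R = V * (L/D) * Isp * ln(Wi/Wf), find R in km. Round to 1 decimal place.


Step 1: Coefficient = V * (L/D) * Isp = 222 * 12.4 * 1899 = 5227567.2 m
Step 2: Wi/Wf = 286853 / 167026 = 1.717415
Step 3: ln(1.717415) = 0.54082
Step 4: R = 5227567.2 * 0.54082 = 2827175.0 m = 2827.2 km

2827.2


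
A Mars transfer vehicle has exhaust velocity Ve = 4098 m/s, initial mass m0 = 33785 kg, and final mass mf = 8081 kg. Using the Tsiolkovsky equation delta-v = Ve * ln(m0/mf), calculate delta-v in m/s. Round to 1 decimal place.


Step 1: Mass ratio m0/mf = 33785 / 8081 = 4.180794
Step 2: ln(4.180794) = 1.430501
Step 3: delta-v = 4098 * 1.430501 = 5862.2 m/s

5862.2


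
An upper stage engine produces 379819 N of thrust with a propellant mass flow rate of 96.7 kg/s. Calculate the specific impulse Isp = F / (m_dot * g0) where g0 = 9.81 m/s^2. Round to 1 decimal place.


Step 1: m_dot * g0 = 96.7 * 9.81 = 948.63
Step 2: Isp = 379819 / 948.63 = 400.4 s

400.4


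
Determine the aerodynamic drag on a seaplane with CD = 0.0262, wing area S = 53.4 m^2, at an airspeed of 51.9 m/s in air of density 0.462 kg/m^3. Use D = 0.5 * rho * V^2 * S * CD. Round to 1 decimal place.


Step 1: Dynamic pressure q = 0.5 * 0.462 * 51.9^2 = 622.2239 Pa
Step 2: Drag D = q * S * CD = 622.2239 * 53.4 * 0.0262
Step 3: D = 870.5 N

870.5


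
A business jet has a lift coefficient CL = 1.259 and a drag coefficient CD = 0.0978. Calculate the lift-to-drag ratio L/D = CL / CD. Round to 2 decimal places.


Step 1: L/D = CL / CD = 1.259 / 0.0978
Step 2: L/D = 12.87

12.87


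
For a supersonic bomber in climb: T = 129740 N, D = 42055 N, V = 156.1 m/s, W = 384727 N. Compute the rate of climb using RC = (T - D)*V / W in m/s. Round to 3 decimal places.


Step 1: Excess thrust = T - D = 129740 - 42055 = 87685 N
Step 2: Excess power = 87685 * 156.1 = 13687628.5 W
Step 3: RC = 13687628.5 / 384727 = 35.578 m/s

35.578


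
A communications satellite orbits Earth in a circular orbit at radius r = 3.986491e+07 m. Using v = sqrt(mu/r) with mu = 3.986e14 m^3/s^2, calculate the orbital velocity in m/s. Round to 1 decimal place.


Step 1: mu / r = 3.986e14 / 3.986491e+07 = 9998768.3404
Step 2: v = sqrt(9998768.3404) = 3162.1 m/s

3162.1


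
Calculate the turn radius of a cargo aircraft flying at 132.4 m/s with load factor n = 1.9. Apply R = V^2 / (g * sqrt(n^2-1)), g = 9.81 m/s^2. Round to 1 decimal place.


Step 1: V^2 = 132.4^2 = 17529.76
Step 2: n^2 - 1 = 1.9^2 - 1 = 2.61
Step 3: sqrt(2.61) = 1.615549
Step 4: R = 17529.76 / (9.81 * 1.615549) = 1106.1 m

1106.1


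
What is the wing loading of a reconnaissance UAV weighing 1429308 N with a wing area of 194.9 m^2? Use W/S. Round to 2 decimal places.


Step 1: Wing loading = W / S = 1429308 / 194.9
Step 2: Wing loading = 7333.55 N/m^2

7333.55


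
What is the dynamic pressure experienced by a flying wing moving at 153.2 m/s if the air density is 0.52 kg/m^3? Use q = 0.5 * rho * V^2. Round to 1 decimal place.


Step 1: V^2 = 153.2^2 = 23470.24
Step 2: q = 0.5 * 0.52 * 23470.24
Step 3: q = 6102.3 Pa

6102.3


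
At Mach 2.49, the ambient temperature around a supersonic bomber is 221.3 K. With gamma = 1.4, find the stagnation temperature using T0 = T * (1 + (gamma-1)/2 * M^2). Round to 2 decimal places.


Step 1: (gamma-1)/2 = 0.2
Step 2: M^2 = 6.2001
Step 3: 1 + 0.2 * 6.2001 = 2.24002
Step 4: T0 = 221.3 * 2.24002 = 495.72 K

495.72


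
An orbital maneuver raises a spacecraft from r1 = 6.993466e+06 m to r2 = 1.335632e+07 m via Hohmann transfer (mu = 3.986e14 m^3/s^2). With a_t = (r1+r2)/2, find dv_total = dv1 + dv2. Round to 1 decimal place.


Step 1: Transfer semi-major axis a_t = (6.993466e+06 + 1.335632e+07) / 2 = 1.017489e+07 m
Step 2: v1 (circular at r1) = sqrt(mu/r1) = 7549.57 m/s
Step 3: v_t1 = sqrt(mu*(2/r1 - 1/a_t)) = 8649.7 m/s
Step 4: dv1 = |8649.7 - 7549.57| = 1100.12 m/s
Step 5: v2 (circular at r2) = 5462.93 m/s, v_t2 = 4529.04 m/s
Step 6: dv2 = |5462.93 - 4529.04| = 933.88 m/s
Step 7: Total delta-v = 1100.12 + 933.88 = 2034.0 m/s

2034.0


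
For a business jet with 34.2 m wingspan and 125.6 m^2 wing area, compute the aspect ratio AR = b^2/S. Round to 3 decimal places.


Step 1: b^2 = 34.2^2 = 1169.64
Step 2: AR = 1169.64 / 125.6 = 9.312

9.312


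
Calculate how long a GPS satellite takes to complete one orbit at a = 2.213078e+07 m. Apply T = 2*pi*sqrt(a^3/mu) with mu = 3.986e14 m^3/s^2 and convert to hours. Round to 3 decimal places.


Step 1: a^3 / mu = 1.083902e+22 / 3.986e14 = 2.719273e+07
Step 2: sqrt(2.719273e+07) = 5214.6652 s
Step 3: T = 2*pi * 5214.6652 = 32764.71 s
Step 4: T in hours = 32764.71 / 3600 = 9.101 hours

9.101


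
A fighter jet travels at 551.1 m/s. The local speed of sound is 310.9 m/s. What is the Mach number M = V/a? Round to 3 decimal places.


Step 1: M = V / a = 551.1 / 310.9
Step 2: M = 1.773

1.773


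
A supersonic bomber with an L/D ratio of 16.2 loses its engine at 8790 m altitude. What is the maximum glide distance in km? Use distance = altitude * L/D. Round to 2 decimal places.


Step 1: Glide distance = altitude * L/D = 8790 * 16.2 = 142398.0 m
Step 2: Convert to km: 142398.0 / 1000 = 142.40 km

142.40


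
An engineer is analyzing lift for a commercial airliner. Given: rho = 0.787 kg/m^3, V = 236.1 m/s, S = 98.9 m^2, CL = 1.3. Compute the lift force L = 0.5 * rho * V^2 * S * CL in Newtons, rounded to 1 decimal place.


Step 1: Calculate dynamic pressure q = 0.5 * 0.787 * 236.1^2 = 0.5 * 0.787 * 55743.21 = 21934.9531 Pa
Step 2: Multiply by wing area and lift coefficient: L = 21934.9531 * 98.9 * 1.3
Step 3: L = 2169366.8651 * 1.3 = 2820176.9 N

2820176.9


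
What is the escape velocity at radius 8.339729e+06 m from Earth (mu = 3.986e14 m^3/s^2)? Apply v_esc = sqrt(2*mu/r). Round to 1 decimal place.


Step 1: 2*mu/r = 2 * 3.986e14 / 8.339729e+06 = 95590636.0986
Step 2: v_esc = sqrt(95590636.0986) = 9777.0 m/s

9777.0


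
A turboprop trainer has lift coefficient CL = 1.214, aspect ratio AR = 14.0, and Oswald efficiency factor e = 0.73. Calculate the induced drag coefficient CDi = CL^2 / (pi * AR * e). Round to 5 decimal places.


Step 1: CL^2 = 1.214^2 = 1.473796
Step 2: pi * AR * e = 3.14159 * 14.0 * 0.73 = 32.107077
Step 3: CDi = 1.473796 / 32.107077 = 0.04590

0.04590


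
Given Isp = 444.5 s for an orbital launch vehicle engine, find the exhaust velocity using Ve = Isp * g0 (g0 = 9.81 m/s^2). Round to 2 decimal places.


Step 1: Ve = Isp * g0 = 444.5 * 9.81
Step 2: Ve = 4360.55 m/s

4360.55


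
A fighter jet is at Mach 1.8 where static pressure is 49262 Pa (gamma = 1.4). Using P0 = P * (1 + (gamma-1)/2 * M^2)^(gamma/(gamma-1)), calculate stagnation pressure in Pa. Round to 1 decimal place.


Step 1: (gamma-1)/2 * M^2 = 0.2 * 3.24 = 0.648
Step 2: 1 + 0.648 = 1.648
Step 3: Exponent gamma/(gamma-1) = 3.5
Step 4: P0 = 49262 * 1.648^3.5 = 283049.4 Pa

283049.4


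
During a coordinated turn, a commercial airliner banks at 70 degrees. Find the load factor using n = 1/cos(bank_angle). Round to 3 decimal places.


Step 1: Convert 70 degrees to radians = 1.22173
Step 2: cos(70 deg) = 0.34202
Step 3: n = 1 / 0.34202 = 2.924

2.924


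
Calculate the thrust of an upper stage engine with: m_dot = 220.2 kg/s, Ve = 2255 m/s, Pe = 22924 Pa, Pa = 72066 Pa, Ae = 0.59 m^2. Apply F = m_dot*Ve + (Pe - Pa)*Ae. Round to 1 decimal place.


Step 1: Momentum thrust = m_dot * Ve = 220.2 * 2255 = 496551.0 N
Step 2: Pressure thrust = (Pe - Pa) * Ae = (22924 - 72066) * 0.59 = -28993.78 N
Step 3: Total thrust F = 496551.0 + -28993.78 = 467557.2 N

467557.2


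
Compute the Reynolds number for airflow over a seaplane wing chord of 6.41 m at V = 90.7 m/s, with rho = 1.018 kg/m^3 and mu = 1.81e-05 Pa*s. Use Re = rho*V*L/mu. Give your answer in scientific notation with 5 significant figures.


Step 1: Numerator = rho * V * L = 1.018 * 90.7 * 6.41 = 591.851966
Step 2: Re = 591.851966 / 1.81e-05
Step 3: Re = 3.2699e+07

3.2699e+07


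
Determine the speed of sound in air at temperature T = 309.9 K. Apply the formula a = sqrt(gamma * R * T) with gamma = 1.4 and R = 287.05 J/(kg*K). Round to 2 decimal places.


Step 1: gamma * R * T = 1.4 * 287.05 * 309.9 = 124539.513
Step 2: a = sqrt(124539.513) = 352.90 m/s

352.90


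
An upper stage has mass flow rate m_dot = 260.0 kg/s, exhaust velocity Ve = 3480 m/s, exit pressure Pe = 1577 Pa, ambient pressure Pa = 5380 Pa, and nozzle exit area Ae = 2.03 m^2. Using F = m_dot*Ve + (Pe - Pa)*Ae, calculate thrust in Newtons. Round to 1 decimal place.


Step 1: Momentum thrust = m_dot * Ve = 260.0 * 3480 = 904800.0 N
Step 2: Pressure thrust = (Pe - Pa) * Ae = (1577 - 5380) * 2.03 = -7720.09 N
Step 3: Total thrust F = 904800.0 + -7720.09 = 897079.9 N

897079.9


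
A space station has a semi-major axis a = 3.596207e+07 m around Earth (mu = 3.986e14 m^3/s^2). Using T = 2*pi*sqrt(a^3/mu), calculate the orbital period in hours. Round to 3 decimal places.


Step 1: a^3 / mu = 4.650868e+22 / 3.986e14 = 1.166801e+08
Step 2: sqrt(1.166801e+08) = 10801.8558 s
Step 3: T = 2*pi * 10801.8558 = 67870.06 s
Step 4: T in hours = 67870.06 / 3600 = 18.853 hours

18.853


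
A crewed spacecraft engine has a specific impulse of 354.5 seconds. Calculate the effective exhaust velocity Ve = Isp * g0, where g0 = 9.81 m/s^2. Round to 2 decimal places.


Step 1: Ve = Isp * g0 = 354.5 * 9.81
Step 2: Ve = 3477.65 m/s

3477.65


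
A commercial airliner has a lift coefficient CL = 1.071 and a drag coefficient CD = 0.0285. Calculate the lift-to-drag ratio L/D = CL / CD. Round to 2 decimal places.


Step 1: L/D = CL / CD = 1.071 / 0.0285
Step 2: L/D = 37.58

37.58


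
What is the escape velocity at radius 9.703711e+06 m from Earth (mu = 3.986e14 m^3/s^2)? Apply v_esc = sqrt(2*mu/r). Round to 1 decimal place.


Step 1: 2*mu/r = 2 * 3.986e14 / 9.703711e+06 = 82154136.7009
Step 2: v_esc = sqrt(82154136.7009) = 9063.9 m/s

9063.9


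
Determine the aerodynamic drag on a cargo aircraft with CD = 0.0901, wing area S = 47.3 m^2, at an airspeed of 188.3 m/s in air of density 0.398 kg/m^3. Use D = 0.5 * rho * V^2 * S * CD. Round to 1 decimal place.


Step 1: Dynamic pressure q = 0.5 * 0.398 * 188.3^2 = 7055.9211 Pa
Step 2: Drag D = q * S * CD = 7055.9211 * 47.3 * 0.0901
Step 3: D = 30070.4 N

30070.4


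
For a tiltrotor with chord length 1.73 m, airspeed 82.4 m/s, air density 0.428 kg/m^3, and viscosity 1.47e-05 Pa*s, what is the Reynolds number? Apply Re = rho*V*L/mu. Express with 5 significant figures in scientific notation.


Step 1: Numerator = rho * V * L = 0.428 * 82.4 * 1.73 = 61.012256
Step 2: Re = 61.012256 / 1.47e-05
Step 3: Re = 4.1505e+06

4.1505e+06


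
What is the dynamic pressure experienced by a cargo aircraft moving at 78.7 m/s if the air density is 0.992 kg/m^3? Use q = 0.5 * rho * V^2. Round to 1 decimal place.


Step 1: V^2 = 78.7^2 = 6193.69
Step 2: q = 0.5 * 0.992 * 6193.69
Step 3: q = 3072.1 Pa

3072.1


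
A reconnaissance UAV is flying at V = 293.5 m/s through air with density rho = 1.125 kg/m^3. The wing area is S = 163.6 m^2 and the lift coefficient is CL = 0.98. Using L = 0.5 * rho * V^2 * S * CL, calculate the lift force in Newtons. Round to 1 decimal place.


Step 1: Calculate dynamic pressure q = 0.5 * 1.125 * 293.5^2 = 0.5 * 1.125 * 86142.25 = 48455.0156 Pa
Step 2: Multiply by wing area and lift coefficient: L = 48455.0156 * 163.6 * 0.98
Step 3: L = 7927240.5562 * 0.98 = 7768695.7 N

7768695.7


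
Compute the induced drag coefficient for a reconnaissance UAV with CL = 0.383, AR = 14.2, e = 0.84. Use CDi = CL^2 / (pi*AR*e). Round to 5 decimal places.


Step 1: CL^2 = 0.383^2 = 0.146689
Step 2: pi * AR * e = 3.14159 * 14.2 * 0.84 = 37.472917
Step 3: CDi = 0.146689 / 37.472917 = 0.00391

0.00391


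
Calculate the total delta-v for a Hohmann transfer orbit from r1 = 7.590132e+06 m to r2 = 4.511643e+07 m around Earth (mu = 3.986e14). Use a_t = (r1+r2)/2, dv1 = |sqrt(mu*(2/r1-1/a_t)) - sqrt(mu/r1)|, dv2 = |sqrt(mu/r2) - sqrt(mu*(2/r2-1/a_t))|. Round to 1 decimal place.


Step 1: Transfer semi-major axis a_t = (7.590132e+06 + 4.511643e+07) / 2 = 2.635328e+07 m
Step 2: v1 (circular at r1) = sqrt(mu/r1) = 7246.76 m/s
Step 3: v_t1 = sqrt(mu*(2/r1 - 1/a_t)) = 9481.87 m/s
Step 4: dv1 = |9481.87 - 7246.76| = 2235.11 m/s
Step 5: v2 (circular at r2) = 2972.36 m/s, v_t2 = 1595.18 m/s
Step 6: dv2 = |2972.36 - 1595.18| = 1377.18 m/s
Step 7: Total delta-v = 2235.11 + 1377.18 = 3612.3 m/s

3612.3


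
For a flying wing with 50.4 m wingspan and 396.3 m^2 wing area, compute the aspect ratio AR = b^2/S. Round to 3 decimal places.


Step 1: b^2 = 50.4^2 = 2540.16
Step 2: AR = 2540.16 / 396.3 = 6.410

6.410


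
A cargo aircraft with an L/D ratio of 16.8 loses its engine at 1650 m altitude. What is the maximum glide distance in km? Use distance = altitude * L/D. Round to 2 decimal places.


Step 1: Glide distance = altitude * L/D = 1650 * 16.8 = 27720.0 m
Step 2: Convert to km: 27720.0 / 1000 = 27.72 km

27.72


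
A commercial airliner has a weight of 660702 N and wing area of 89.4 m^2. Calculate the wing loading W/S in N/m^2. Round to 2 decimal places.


Step 1: Wing loading = W / S = 660702 / 89.4
Step 2: Wing loading = 7390.40 N/m^2

7390.40


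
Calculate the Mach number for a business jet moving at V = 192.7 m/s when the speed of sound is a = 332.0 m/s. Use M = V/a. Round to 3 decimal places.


Step 1: M = V / a = 192.7 / 332.0
Step 2: M = 0.580

0.580


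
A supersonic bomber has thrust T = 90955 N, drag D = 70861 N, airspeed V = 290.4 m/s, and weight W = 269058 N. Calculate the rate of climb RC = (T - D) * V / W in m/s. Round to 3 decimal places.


Step 1: Excess thrust = T - D = 90955 - 70861 = 20094 N
Step 2: Excess power = 20094 * 290.4 = 5835297.6 W
Step 3: RC = 5835297.6 / 269058 = 21.688 m/s

21.688


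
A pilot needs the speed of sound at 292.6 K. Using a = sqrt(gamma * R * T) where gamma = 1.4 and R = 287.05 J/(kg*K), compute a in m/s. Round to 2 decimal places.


Step 1: gamma * R * T = 1.4 * 287.05 * 292.6 = 117587.162
Step 2: a = sqrt(117587.162) = 342.91 m/s

342.91


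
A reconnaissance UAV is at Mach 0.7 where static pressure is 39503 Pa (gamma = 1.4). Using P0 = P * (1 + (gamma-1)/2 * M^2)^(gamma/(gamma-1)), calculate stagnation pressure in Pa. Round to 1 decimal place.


Step 1: (gamma-1)/2 * M^2 = 0.2 * 0.49 = 0.098
Step 2: 1 + 0.098 = 1.098
Step 3: Exponent gamma/(gamma-1) = 3.5
Step 4: P0 = 39503 * 1.098^3.5 = 54794.7 Pa

54794.7
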